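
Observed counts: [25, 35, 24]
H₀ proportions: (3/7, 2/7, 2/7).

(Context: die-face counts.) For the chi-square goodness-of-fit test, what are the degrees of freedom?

degrees of freedom = 2

df = k − 1 = 3 − 1 = 2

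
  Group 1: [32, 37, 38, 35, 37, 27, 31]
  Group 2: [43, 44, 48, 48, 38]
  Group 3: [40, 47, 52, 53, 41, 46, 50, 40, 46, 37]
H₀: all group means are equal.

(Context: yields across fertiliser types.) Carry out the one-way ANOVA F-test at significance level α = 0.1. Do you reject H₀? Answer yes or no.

reject H₀: yes

Group means [33.86, 44.20, 45.20], grand mean 41.364
SSB = Σnᵢ(x̄ᵢ−x̄)² = 581.834; SSW = ΣΣ(x−x̄ᵢ)² = 439.257
MSB = 581.834/2 = 290.9169; MSW = 439.257/19 = 23.1188
F = MSB/MSW = 12.5836
df = (2, 19)
p-value (upper-tail) = 0.00033
At α=0.1: p < α → reject H₀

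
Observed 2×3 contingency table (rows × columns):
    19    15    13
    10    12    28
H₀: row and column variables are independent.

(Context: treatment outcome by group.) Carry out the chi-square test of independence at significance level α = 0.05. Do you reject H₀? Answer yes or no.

Row totals [47, 50], col totals [29, 27, 41], n=97
χ² = (19−14.05)²/14.05 + (15−13.08)²/13.08 + (13−19.87)²/19.87 + (10−14.95)²/14.95 + (12−13.92)²/13.92 + (28−21.13)²/21.13 = 8.5296
df = 2
p-value (upper-tail) = 0.01405
At α=0.05: p < α → reject H₀

reject H₀: yes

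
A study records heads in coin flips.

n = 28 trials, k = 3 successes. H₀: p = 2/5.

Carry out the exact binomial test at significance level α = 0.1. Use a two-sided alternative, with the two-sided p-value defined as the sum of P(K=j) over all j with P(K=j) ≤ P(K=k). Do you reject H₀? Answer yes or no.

reject H₀: yes

Exact binomial: n=28, k=3, p₀=2/5=0.4000
P(X=j) = C(n,j)·p₀^j·(1−p₀)^(n−j); p = Σ P(X=j) over j with P(X=j) ≤ P(X=3)
p-value (two-sided) = 0.00147
At α=0.1: p < α → reject H₀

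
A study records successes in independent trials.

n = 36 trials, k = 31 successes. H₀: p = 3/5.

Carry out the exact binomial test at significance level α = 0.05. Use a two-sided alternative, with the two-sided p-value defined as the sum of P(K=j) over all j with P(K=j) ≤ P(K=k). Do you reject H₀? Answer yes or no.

Exact binomial: n=36, k=31, p₀=3/5=0.6000
P(X=j) = C(n,j)·p₀^j·(1−p₀)^(n−j); p = Σ P(X=j) over j with P(X=j) ≤ P(X=31)
p-value (two-sided) = 0.00099
At α=0.05: p < α → reject H₀

reject H₀: yes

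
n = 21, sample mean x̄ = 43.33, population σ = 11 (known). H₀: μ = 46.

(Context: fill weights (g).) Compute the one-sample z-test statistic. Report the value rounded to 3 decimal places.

SE = σ/√n = 11/√21 = 2.4004
z = (x̄−μ₀)/SE = (43.33−46)/2.4004 = -1.1123

test statistic = -1.112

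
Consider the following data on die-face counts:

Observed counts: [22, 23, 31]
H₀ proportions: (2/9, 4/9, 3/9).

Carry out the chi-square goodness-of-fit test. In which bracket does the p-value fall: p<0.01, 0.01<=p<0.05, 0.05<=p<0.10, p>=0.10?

p-value bracket: 0.01<=p<0.05

n = 76; E_i = n·p_i = [16.89, 33.78, 25.33]
χ² = (22−16.89)²/16.89 + (23−33.78)²/33.78 + (31−25.33)²/25.33 = 6.2533
df = 2
p-value (upper-tail) = 0.04386
→ bracket: 0.01<=p<0.05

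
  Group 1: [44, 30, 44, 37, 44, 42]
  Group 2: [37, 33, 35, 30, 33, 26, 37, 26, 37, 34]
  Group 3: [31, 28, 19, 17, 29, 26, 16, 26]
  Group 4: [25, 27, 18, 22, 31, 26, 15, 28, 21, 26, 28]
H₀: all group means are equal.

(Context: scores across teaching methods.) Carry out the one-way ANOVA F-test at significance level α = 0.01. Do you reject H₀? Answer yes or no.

reject H₀: yes

Group means [40.17, 32.80, 24.00, 24.27], grand mean 29.371
SSB = Σnᵢ(x̄ᵢ−x̄)² = 1333.556; SSW = ΣΣ(x−x̄ᵢ)² = 784.615
MSB = 1333.556/3 = 444.5188; MSW = 784.615/31 = 25.3102
F = MSB/MSW = 17.5629
df = (3, 31)
p-value (upper-tail) = 0.00000
At α=0.01: p < α → reject H₀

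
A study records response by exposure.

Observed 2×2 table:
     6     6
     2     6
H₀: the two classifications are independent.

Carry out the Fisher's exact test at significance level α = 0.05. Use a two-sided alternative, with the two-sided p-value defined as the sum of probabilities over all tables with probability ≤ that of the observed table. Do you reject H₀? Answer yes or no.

reject H₀: no

Margins: r₁=12, r₂=8, c₁=8, c₂=12, n=20
p_obs = C(12,6)·C(8,2)/C(20,8); sum pmf over tables with pmf ≤ p_obs
p-value (two-sided) = 0.37285
At α=0.05: p ≥ α → fail to reject H₀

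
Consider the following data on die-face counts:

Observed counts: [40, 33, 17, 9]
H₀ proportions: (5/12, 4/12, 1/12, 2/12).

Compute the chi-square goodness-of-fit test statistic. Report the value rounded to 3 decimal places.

n = 99; E_i = n·p_i = [41.25, 33.00, 8.25, 16.50]
χ² = (40−41.25)²/41.25 + (33−33.00)²/33.00 + (17−8.25)²/8.25 + (9−16.50)²/16.50 = 12.7273
df = 3

test statistic = 12.727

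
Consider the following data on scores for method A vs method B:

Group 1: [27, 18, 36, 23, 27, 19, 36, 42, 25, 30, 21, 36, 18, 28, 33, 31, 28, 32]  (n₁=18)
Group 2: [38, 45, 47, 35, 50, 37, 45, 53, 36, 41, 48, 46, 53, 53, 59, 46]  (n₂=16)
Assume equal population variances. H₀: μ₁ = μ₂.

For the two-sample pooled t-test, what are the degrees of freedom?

degrees of freedom = 32

df = n₁ + n₂ − 2 = 18 + 16 − 2 = 32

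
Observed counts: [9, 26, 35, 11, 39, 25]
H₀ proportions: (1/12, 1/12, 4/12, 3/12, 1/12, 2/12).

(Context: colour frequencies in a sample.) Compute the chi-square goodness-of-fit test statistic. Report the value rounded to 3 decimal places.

test statistic = 98.069

n = 145; E_i = n·p_i = [12.08, 12.08, 48.33, 36.25, 12.08, 24.17]
χ² = (9−12.08)²/12.08 + (26−12.08)²/12.08 + (35−48.33)²/48.33 + (11−36.25)²/36.25 + (39−12.08)²/12.08 + (25−24.17)²/24.17 = 98.0690
df = 5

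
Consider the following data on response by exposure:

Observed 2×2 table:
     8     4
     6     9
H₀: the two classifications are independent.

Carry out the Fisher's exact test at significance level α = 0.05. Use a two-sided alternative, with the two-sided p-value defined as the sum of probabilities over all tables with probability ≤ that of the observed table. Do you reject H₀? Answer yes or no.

reject H₀: no

Margins: r₁=12, r₂=15, c₁=14, c₂=13, n=27
p_obs = C(12,8)·C(15,6)/C(27,14); sum pmf over tables with pmf ≤ p_obs
p-value (two-sided) = 0.25186
At α=0.05: p ≥ α → fail to reject H₀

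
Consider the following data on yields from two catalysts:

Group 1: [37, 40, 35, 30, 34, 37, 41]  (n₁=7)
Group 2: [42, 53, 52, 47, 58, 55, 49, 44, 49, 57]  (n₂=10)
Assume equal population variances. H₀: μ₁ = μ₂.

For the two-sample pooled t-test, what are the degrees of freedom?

degrees of freedom = 15

df = n₁ + n₂ − 2 = 7 + 10 − 2 = 15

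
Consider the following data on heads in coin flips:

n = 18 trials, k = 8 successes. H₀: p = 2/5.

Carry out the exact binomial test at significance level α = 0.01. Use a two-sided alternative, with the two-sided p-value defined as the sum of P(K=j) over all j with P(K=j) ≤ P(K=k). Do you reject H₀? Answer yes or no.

reject H₀: no

Exact binomial: n=18, k=8, p₀=2/5=0.4000
P(X=j) = C(n,j)·p₀^j·(1−p₀)^(n−j); p = Σ P(X=j) over j with P(X=j) ≤ P(X=8)
p-value (two-sided) = 0.81084
At α=0.01: p ≥ α → fail to reject H₀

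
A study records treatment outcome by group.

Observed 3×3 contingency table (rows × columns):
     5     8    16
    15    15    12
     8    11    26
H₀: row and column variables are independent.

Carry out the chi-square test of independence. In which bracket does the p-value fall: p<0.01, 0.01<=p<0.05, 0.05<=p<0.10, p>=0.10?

Row totals [29, 42, 45], col totals [28, 34, 54], n=116
χ² = (5−7.00)²/7.00 + (8−8.50)²/8.50 + (16−13.50)²/13.50 + (15−10.14)²/10.14 + (15−12.31)²/12.31 + (12−19.55)²/19.55 + (8−10.86)²/10.86 + (11−13.19)²/13.19 + (26−20.95)²/20.95 = 9.2359
df = 4
p-value (upper-tail) = 0.05546
→ bracket: 0.05<=p<0.10

p-value bracket: 0.05<=p<0.10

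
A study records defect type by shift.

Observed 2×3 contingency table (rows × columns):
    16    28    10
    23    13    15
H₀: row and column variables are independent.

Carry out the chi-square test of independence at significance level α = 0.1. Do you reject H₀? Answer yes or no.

reject H₀: yes

Row totals [54, 51], col totals [39, 41, 25], n=105
χ² = (16−20.06)²/20.06 + (28−21.09)²/21.09 + (10−12.86)²/12.86 + (23−18.94)²/18.94 + (13−19.91)²/19.91 + (15−12.14)²/12.14 = 7.6648
df = 2
p-value (upper-tail) = 0.02166
At α=0.1: p < α → reject H₀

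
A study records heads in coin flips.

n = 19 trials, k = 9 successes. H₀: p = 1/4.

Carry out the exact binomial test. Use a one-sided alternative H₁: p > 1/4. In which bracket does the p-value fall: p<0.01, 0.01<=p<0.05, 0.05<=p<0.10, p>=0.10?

p-value bracket: 0.01<=p<0.05

Exact binomial: n=19, k=9, p₀=1/4=0.2500
P(X≥9) from Σ C(n,i)·p₀^i·(1−p₀)^(n−i)
p-value (one-sided, H₁ greater) = 0.02875
→ bracket: 0.01<=p<0.05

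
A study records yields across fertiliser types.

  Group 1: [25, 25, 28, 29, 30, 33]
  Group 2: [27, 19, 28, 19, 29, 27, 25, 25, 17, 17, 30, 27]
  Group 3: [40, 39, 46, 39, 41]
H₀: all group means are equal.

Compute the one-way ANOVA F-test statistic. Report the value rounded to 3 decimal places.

test statistic = 29.935

Group means [28.33, 24.17, 41.00], grand mean 28.913
SSB = Σnᵢ(x̄ᵢ−x̄)² = 1002.826; SSW = ΣΣ(x−x̄ᵢ)² = 335.000
MSB = 1002.826/2 = 501.4130; MSW = 335.000/20 = 16.7500
F = MSB/MSW = 29.9351
df = (2, 20)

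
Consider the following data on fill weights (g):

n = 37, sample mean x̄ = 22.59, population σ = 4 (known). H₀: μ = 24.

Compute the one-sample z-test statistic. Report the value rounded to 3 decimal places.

test statistic = -2.144

SE = σ/√n = 4/√37 = 0.6576
z = (x̄−μ₀)/SE = (22.59−24)/0.6576 = -2.1442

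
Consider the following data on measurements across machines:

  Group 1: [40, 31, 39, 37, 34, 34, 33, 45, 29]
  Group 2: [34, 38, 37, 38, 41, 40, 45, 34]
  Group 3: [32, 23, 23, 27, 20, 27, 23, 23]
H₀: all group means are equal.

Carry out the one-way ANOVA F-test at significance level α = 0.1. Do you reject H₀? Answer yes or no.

reject H₀: yes

Group means [35.78, 38.38, 24.75], grand mean 33.080
SSB = Σnᵢ(x̄ᵢ−x̄)² = 844.909; SSW = ΣΣ(x−x̄ᵢ)² = 388.931
MSB = 844.909/2 = 422.4547; MSW = 388.931/22 = 17.6787
F = MSB/MSW = 23.8963
df = (2, 22)
p-value (upper-tail) = 0.00000
At α=0.1: p < α → reject H₀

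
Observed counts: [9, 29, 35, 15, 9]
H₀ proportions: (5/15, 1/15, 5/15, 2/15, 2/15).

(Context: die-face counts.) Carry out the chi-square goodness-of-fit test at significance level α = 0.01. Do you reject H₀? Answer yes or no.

reject H₀: yes

n = 97; E_i = n·p_i = [32.33, 6.47, 32.33, 12.93, 12.93]
χ² = (9−32.33)²/32.33 + (29−6.47)²/6.47 + (35−32.33)²/32.33 + (15−12.93)²/12.93 + (9−12.93)²/12.93 = 97.1031
df = 4
p-value (upper-tail) = 0.00000
At α=0.01: p < α → reject H₀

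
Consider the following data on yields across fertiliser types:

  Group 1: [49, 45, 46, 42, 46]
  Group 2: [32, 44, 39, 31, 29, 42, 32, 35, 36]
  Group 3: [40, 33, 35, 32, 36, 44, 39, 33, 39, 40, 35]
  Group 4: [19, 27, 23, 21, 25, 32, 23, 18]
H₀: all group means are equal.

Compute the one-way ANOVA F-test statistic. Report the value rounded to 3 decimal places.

Group means [45.60, 35.56, 36.91, 23.50], grand mean 34.606
SSB = Σnᵢ(x̄ᵢ−x̄)² = 1657.547; SSW = ΣΣ(x−x̄ᵢ)² = 524.331
MSB = 1657.547/3 = 552.5158; MSW = 524.331/29 = 18.0804
F = MSB/MSW = 30.5588
df = (3, 29)

test statistic = 30.559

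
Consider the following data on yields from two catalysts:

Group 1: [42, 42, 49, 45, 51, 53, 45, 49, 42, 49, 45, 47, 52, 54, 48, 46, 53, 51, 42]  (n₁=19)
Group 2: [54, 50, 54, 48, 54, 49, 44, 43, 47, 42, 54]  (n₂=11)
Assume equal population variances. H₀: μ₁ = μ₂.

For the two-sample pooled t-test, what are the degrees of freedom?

degrees of freedom = 28

df = n₁ + n₂ − 2 = 19 + 11 − 2 = 28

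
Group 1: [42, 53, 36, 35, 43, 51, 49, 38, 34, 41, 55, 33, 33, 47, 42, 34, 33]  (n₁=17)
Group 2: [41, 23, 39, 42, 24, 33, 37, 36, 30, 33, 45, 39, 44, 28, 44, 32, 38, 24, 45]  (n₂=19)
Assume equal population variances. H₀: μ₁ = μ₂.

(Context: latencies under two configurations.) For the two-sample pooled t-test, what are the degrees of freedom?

degrees of freedom = 34

df = n₁ + n₂ − 2 = 17 + 19 − 2 = 34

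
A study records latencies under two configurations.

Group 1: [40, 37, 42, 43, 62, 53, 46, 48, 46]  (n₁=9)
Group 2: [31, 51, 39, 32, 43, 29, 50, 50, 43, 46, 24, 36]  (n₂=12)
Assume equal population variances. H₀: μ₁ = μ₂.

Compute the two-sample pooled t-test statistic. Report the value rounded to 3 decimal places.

x̄₁=46.333, s₁=7.500, n₁=9
x̄₂=39.500, s₂=9.100, n₂=12
s_p² = [8·7.500² + 11·9.100²]/19 = 71.6316
SE = √(s_p²·(1/9+1/12)) = 3.7321
t = (46.333−39.500)/3.7321 = 1.8310
df = 19

test statistic = 1.831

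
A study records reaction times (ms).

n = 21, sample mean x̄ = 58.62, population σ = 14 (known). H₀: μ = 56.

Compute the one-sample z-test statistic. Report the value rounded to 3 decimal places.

SE = σ/√n = 14/√21 = 3.0551
z = (x̄−μ₀)/SE = (58.62−56)/3.0551 = 0.8576

test statistic = 0.858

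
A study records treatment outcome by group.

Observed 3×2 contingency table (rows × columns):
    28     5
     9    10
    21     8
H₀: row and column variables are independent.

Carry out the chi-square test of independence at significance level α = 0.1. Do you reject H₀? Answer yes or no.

reject H₀: yes

Row totals [33, 19, 29], col totals [58, 23], n=81
χ² = (28−23.63)²/23.63 + (5−9.37)²/9.37 + (9−13.60)²/13.60 + (10−5.40)²/5.40 + (21−20.77)²/20.77 + (8−8.23)²/8.23 = 8.3452
df = 2
p-value (upper-tail) = 0.01541
At α=0.1: p < α → reject H₀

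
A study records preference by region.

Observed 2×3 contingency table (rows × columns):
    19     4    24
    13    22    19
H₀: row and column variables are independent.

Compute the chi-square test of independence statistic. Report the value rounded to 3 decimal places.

Row totals [47, 54], col totals [32, 26, 43], n=101
χ² = (19−14.89)²/14.89 + (4−12.10)²/12.10 + (24−20.01)²/20.01 + (13−17.11)²/17.11 + (22−13.90)²/13.90 + (19−22.99)²/22.99 = 13.7488
df = 2

test statistic = 13.749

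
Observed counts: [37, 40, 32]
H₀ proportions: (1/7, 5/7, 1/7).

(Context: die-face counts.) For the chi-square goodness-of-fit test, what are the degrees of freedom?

degrees of freedom = 2

df = k − 1 = 3 − 1 = 2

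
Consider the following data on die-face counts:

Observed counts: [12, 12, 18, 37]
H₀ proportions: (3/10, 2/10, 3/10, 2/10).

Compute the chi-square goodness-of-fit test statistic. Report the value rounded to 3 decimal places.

test statistic = 36.506

n = 79; E_i = n·p_i = [23.70, 15.80, 23.70, 15.80]
χ² = (12−23.70)²/23.70 + (12−15.80)²/15.80 + (18−23.70)²/23.70 + (37−15.80)²/15.80 = 36.5063
df = 3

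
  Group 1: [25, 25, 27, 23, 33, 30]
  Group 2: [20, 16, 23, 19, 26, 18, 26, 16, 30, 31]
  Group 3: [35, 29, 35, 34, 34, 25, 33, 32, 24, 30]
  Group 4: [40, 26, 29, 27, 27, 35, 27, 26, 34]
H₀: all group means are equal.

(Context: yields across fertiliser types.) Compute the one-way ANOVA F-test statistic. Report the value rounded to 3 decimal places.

Group means [27.17, 22.50, 31.10, 30.11], grand mean 27.714
SSB = Σnᵢ(x̄ᵢ−x̄)² = 440.021; SSW = ΣΣ(x−x̄ᵢ)² = 691.122
MSB = 440.021/3 = 146.6735; MSW = 691.122/31 = 22.2943
F = MSB/MSW = 6.5790
df = (3, 31)

test statistic = 6.579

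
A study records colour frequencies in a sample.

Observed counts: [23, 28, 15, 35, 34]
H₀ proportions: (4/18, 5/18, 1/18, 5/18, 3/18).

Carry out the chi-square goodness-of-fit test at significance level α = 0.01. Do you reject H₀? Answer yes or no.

reject H₀: yes

n = 135; E_i = n·p_i = [30.00, 37.50, 7.50, 37.50, 22.50]
χ² = (23−30.00)²/30.00 + (28−37.50)²/37.50 + (15−7.50)²/7.50 + (35−37.50)²/37.50 + (34−22.50)²/22.50 = 17.5844
df = 4
p-value (upper-tail) = 0.00149
At α=0.01: p < α → reject H₀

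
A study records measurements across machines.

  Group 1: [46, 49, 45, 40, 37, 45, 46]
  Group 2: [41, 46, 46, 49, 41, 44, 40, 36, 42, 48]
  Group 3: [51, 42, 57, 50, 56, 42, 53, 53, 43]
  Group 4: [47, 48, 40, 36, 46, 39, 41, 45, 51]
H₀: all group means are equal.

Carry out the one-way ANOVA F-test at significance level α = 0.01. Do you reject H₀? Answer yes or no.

reject H₀: no

Group means [44.00, 43.30, 49.67, 43.67], grand mean 45.171
SSB = Σnᵢ(x̄ᵢ−x̄)² = 246.871; SSW = ΣΣ(x−x̄ᵢ)² = 718.100
MSB = 246.871/3 = 82.2905; MSW = 718.100/31 = 23.1645
F = MSB/MSW = 3.5524
df = (3, 31)
p-value (upper-tail) = 0.02553
At α=0.01: p ≥ α → fail to reject H₀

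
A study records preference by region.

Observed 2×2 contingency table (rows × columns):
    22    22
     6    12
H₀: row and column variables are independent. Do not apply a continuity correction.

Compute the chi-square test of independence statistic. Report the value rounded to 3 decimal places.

Row totals [44, 18], col totals [28, 34], n=62
χ² = (22−19.87)²/19.87 + (22−24.13)²/24.13 + (6−8.13)²/8.13 + (12−9.87)²/9.87 = 1.4328
df = 1

test statistic = 1.433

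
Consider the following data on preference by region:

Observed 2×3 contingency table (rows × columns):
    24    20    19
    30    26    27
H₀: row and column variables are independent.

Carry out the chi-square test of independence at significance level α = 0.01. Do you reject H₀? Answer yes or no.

reject H₀: no

Row totals [63, 83], col totals [54, 46, 46], n=146
χ² = (24−23.30)²/23.30 + (20−19.85)²/19.85 + (19−19.85)²/19.85 + (30−30.70)²/30.70 + (26−26.15)²/26.15 + (27−26.15)²/26.15 = 0.1028
df = 2
p-value (upper-tail) = 0.94991
At α=0.01: p ≥ α → fail to reject H₀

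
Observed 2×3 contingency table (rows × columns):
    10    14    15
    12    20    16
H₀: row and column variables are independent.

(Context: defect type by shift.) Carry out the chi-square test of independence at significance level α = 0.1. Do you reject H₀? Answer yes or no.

reject H₀: no

Row totals [39, 48], col totals [22, 34, 31], n=87
χ² = (10−9.86)²/9.86 + (14−15.24)²/15.24 + (15−13.90)²/13.90 + (12−12.14)²/12.14 + (20−18.76)²/18.76 + (16−17.10)²/17.10 = 0.3456
df = 2
p-value (upper-tail) = 0.84132
At α=0.1: p ≥ α → fail to reject H₀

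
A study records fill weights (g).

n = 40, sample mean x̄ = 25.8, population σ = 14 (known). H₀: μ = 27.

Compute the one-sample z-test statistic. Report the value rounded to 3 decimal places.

test statistic = -0.542

SE = σ/√n = 14/√40 = 2.2136
z = (x̄−μ₀)/SE = (25.8−27)/2.2136 = -0.5421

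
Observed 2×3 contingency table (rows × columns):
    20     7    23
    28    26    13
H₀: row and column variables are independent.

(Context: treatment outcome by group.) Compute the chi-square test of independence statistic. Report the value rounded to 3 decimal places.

Row totals [50, 67], col totals [48, 33, 36], n=117
χ² = (20−20.51)²/20.51 + (7−14.10)²/14.10 + (23−15.38)²/15.38 + (28−27.49)²/27.49 + (26−18.90)²/18.90 + (13−20.62)²/20.62 = 12.8517
df = 2

test statistic = 12.852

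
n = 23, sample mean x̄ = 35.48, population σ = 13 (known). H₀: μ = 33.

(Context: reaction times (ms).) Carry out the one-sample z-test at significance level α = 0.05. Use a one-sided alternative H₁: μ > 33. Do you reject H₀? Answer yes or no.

reject H₀: no

SE = σ/√n = 13/√23 = 2.7107
z = (x̄−μ₀)/SE = (35.48−33)/2.7107 = 0.9149
p-value (one-sided, H₁ greater) = 0.18012
At α=0.05: p ≥ α → fail to reject H₀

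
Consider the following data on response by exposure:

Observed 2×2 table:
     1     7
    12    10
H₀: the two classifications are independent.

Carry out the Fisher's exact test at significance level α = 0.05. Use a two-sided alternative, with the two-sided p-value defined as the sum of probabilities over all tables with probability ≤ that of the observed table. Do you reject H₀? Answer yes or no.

Margins: r₁=8, r₂=22, c₁=13, c₂=17, n=30
p_obs = C(8,1)·C(22,12)/C(30,13); sum pmf over tables with pmf ≤ p_obs
p-value (two-sided) = 0.09243
At α=0.05: p ≥ α → fail to reject H₀

reject H₀: no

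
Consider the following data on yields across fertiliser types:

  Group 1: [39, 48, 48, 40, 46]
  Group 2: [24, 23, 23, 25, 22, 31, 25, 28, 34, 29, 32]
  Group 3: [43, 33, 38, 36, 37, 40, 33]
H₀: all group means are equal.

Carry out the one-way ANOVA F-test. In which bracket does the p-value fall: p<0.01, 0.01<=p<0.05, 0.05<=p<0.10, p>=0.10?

p-value bracket: p<0.01

Group means [44.20, 26.91, 37.14], grand mean 33.783
SSB = Σnᵢ(x̄ᵢ−x̄)² = 1141.347; SSW = ΣΣ(x−x̄ᵢ)² = 324.566
MSB = 1141.347/2 = 570.6734; MSW = 324.566/20 = 16.2283
F = MSB/MSW = 35.1653
df = (2, 20)
p-value (upper-tail) = 0.00000
→ bracket: p<0.01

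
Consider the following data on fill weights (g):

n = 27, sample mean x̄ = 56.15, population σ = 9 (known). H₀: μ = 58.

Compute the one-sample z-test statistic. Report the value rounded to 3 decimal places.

SE = σ/√n = 9/√27 = 1.7321
z = (x̄−μ₀)/SE = (56.15−58)/1.7321 = -1.0681

test statistic = -1.068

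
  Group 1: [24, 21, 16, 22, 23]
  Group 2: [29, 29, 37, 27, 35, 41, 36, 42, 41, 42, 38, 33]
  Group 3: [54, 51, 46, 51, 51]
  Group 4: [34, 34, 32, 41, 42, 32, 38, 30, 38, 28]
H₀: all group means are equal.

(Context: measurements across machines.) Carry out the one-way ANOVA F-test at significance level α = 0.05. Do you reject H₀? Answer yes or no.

Group means [21.20, 35.83, 50.60, 34.90], grand mean 35.562
SSB = Σnᵢ(x̄ᵢ−x̄)² = 2167.308; SSW = ΣΣ(x−x̄ᵢ)² = 584.567
MSB = 2167.308/3 = 722.4361; MSW = 584.567/28 = 20.8774
F = MSB/MSW = 34.6038
df = (3, 28)
p-value (upper-tail) = 0.00000
At α=0.05: p < α → reject H₀

reject H₀: yes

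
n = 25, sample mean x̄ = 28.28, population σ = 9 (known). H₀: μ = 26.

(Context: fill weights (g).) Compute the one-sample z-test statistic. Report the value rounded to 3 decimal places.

test statistic = 1.267

SE = σ/√n = 9/√25 = 1.8000
z = (x̄−μ₀)/SE = (28.28−26)/1.8000 = 1.2667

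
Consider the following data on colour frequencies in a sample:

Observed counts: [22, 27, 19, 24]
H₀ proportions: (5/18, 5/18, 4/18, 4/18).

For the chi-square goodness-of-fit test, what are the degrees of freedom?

degrees of freedom = 3

df = k − 1 = 4 − 1 = 3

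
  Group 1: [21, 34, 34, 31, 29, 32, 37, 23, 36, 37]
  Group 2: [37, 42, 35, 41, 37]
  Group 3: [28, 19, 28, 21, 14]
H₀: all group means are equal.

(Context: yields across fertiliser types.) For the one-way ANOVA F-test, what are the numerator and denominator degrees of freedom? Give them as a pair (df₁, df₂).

degrees of freedom = [2, 17]

k = 3 groups, N = 20 total
df = (k−1, N−k) = (3−1, 20−3) = (2, 17)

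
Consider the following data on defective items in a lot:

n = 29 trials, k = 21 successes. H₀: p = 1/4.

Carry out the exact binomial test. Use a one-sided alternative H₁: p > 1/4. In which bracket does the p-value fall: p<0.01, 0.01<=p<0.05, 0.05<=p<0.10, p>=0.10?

Exact binomial: n=29, k=21, p₀=1/4=0.2500
P(X≥21) from Σ C(n,i)·p₀^i·(1−p₀)^(n−i)
p-value (one-sided, H₁ greater) = 0.00000
→ bracket: p<0.01

p-value bracket: p<0.01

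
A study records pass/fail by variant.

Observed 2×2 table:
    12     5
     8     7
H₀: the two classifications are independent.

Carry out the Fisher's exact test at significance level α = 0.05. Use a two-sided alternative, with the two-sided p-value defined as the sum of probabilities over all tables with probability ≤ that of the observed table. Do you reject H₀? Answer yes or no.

reject H₀: no

Margins: r₁=17, r₂=15, c₁=20, c₂=12, n=32
p_obs = C(17,12)·C(15,8)/C(32,20); sum pmf over tables with pmf ≤ p_obs
p-value (two-sided) = 0.46701
At α=0.05: p ≥ α → fail to reject H₀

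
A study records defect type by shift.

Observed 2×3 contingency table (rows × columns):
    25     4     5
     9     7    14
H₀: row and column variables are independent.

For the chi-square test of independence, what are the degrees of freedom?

degrees of freedom = 2

df = (r−1)(c−1) = (2−1)·(3−1) = 2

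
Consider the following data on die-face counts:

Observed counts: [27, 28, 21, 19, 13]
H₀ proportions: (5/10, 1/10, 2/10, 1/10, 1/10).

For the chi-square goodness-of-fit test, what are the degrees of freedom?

df = k − 1 = 5 − 1 = 4

degrees of freedom = 4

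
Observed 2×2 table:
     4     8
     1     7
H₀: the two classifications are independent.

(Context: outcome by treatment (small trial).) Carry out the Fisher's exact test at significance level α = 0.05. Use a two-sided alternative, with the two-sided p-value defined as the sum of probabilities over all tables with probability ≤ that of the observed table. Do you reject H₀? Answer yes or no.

reject H₀: no

Margins: r₁=12, r₂=8, c₁=5, c₂=15, n=20
p_obs = C(12,4)·C(8,1)/C(20,5); sum pmf over tables with pmf ≤ p_obs
p-value (two-sided) = 0.60268
At α=0.05: p ≥ α → fail to reject H₀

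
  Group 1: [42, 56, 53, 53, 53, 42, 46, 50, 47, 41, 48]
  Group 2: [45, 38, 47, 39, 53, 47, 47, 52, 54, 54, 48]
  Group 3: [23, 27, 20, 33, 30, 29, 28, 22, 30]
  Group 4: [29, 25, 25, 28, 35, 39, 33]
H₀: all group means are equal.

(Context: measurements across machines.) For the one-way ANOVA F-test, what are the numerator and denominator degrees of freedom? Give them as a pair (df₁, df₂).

k = 4 groups, N = 38 total
df = (k−1, N−k) = (4−1, 38−4) = (3, 34)

degrees of freedom = [3, 34]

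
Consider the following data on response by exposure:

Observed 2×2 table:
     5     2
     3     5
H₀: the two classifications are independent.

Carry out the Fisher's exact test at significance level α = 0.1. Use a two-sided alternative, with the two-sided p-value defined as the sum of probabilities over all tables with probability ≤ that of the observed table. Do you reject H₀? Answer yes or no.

reject H₀: no

Margins: r₁=7, r₂=8, c₁=8, c₂=7, n=15
p_obs = C(7,5)·C(8,3)/C(15,8); sum pmf over tables with pmf ≤ p_obs
p-value (two-sided) = 0.31469
At α=0.1: p ≥ α → fail to reject H₀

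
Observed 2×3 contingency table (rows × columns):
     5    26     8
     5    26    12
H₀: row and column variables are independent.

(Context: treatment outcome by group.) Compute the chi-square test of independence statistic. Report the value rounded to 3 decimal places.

Row totals [39, 43], col totals [10, 52, 20], n=82
χ² = (5−4.76)²/4.76 + (26−24.73)²/24.73 + (8−9.51)²/9.51 + (5−5.24)²/5.24 + (26−27.27)²/27.27 + (12−10.49)²/10.49 = 0.6063
df = 2

test statistic = 0.606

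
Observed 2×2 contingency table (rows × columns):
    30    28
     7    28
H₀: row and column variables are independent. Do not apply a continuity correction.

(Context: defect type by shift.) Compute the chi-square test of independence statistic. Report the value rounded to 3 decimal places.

test statistic = 9.170

Row totals [58, 35], col totals [37, 56], n=93
χ² = (30−23.08)²/23.08 + (28−34.92)²/34.92 + (7−13.92)²/13.92 + (28−21.08)²/21.08 = 9.1700
df = 1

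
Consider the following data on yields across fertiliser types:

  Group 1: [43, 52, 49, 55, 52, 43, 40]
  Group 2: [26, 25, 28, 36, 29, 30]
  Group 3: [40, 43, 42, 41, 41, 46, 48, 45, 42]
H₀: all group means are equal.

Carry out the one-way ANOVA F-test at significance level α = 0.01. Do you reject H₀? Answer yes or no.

Group means [47.71, 29.00, 43.11], grand mean 40.727
SSB = Σnᵢ(x̄ᵢ−x̄)² = 1218.046; SSW = ΣΣ(x−x̄ᵢ)² = 328.317
MSB = 1218.046/2 = 609.0231; MSW = 328.317/19 = 17.2799
F = MSB/MSW = 35.2447
df = (2, 19)
p-value (upper-tail) = 0.00000
At α=0.01: p < α → reject H₀

reject H₀: yes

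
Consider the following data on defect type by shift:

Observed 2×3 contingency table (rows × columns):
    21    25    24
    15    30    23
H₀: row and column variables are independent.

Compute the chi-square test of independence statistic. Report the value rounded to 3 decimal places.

Row totals [70, 68], col totals [36, 55, 47], n=138
χ² = (21−18.26)²/18.26 + (25−27.90)²/27.90 + (24−23.84)²/23.84 + (15−17.74)²/17.74 + (30−27.10)²/27.10 + (23−23.16)²/23.16 = 1.4471
df = 2

test statistic = 1.447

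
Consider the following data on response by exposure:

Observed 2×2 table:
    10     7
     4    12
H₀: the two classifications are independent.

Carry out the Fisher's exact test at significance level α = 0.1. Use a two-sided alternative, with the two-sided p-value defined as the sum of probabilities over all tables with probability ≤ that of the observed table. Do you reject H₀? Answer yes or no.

reject H₀: yes

Margins: r₁=17, r₂=16, c₁=14, c₂=19, n=33
p_obs = C(17,10)·C(16,4)/C(33,14); sum pmf over tables with pmf ≤ p_obs
p-value (two-sided) = 0.07986
At α=0.1: p < α → reject H₀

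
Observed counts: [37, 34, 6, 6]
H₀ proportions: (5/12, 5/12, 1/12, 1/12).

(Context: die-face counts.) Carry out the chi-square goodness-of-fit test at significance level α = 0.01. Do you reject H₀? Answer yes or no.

reject H₀: no

n = 83; E_i = n·p_i = [34.58, 34.58, 6.92, 6.92]
χ² = (37−34.58)²/34.58 + (34−34.58)²/34.58 + (6−6.92)²/6.92 + (6−6.92)²/6.92 = 0.4217
df = 3
p-value (upper-tail) = 0.93573
At α=0.01: p ≥ α → fail to reject H₀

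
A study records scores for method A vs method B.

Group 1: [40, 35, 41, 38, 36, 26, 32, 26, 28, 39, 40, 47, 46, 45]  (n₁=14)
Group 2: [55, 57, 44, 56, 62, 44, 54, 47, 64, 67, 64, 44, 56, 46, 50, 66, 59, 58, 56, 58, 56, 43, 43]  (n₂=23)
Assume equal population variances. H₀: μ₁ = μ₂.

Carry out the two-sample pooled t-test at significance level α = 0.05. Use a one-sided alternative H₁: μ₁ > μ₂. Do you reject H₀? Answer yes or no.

reject H₀: no

x̄₁=37.071, s₁=7.000, n₁=14
x̄₂=54.304, s₂=7.772, n₂=23
s_p² = [13·7.000² + 22·7.772²]/35 = 56.1657
SE = √(s_p²·(1/14+1/23)) = 2.5404
t = (37.071−54.304)/2.5404 = -6.7834
df = 35
p-value (one-sided, H₁ greater) = 1.00000
At α=0.05: p ≥ α → fail to reject H₀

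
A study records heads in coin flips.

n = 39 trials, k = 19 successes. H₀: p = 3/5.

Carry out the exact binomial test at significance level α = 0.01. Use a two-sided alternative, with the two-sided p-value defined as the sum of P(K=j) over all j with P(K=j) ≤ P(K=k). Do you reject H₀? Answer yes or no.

Exact binomial: n=39, k=19, p₀=3/5=0.6000
P(X=j) = C(n,j)·p₀^j·(1−p₀)^(n−j); p = Σ P(X=j) over j with P(X=j) ≤ P(X=19)
p-value (two-sided) = 0.19028
At α=0.01: p ≥ α → fail to reject H₀

reject H₀: no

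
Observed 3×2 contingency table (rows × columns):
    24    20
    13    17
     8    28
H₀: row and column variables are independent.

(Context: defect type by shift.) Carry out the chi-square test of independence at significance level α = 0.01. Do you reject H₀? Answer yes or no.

reject H₀: no

Row totals [44, 30, 36], col totals [45, 65], n=110
χ² = (24−18.00)²/18.00 + (20−26.00)²/26.00 + (13−12.27)²/12.27 + (17−17.73)²/17.73 + (8−14.73)²/14.73 + (28−21.27)²/21.27 = 8.6579
df = 2
p-value (upper-tail) = 0.01318
At α=0.01: p ≥ α → fail to reject H₀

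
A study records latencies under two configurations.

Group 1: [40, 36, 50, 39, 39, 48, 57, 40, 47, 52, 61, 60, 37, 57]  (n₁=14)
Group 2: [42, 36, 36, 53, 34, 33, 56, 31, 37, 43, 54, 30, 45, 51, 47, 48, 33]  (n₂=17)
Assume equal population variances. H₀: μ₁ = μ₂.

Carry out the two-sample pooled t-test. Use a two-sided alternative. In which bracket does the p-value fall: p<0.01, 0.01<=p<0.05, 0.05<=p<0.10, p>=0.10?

x̄₁=47.357, s₁=8.967, n₁=14
x̄₂=41.706, s₂=8.659, n₂=17
s_p² = [13·8.967² + 16·8.659²]/29 = 77.4050
SE = √(s_p²·(1/14+1/17)) = 3.1752
t = (47.357−41.706)/3.1752 = 1.7798
df = 29
p-value (two-sided) = 0.08559
→ bracket: 0.05<=p<0.10

p-value bracket: 0.05<=p<0.10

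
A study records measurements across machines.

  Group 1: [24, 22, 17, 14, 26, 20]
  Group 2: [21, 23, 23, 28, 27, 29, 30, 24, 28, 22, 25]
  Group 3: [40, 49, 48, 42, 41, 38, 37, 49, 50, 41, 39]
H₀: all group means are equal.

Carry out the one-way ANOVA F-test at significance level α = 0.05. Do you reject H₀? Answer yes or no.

Group means [20.50, 25.45, 43.09], grand mean 31.321
SSB = Σnᵢ(x̄ᵢ−x̄)² = 2604.971; SSW = ΣΣ(x−x̄ᵢ)² = 435.136
MSB = 2604.971/2 = 1302.4854; MSW = 435.136/25 = 17.4055
F = MSB/MSW = 74.8320
df = (2, 25)
p-value (upper-tail) = 0.00000
At α=0.05: p < α → reject H₀

reject H₀: yes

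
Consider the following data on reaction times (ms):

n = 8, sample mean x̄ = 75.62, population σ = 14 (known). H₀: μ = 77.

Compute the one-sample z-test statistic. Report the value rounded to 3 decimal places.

test statistic = -0.279

SE = σ/√n = 14/√8 = 4.9497
z = (x̄−μ₀)/SE = (75.62−77)/4.9497 = -0.2788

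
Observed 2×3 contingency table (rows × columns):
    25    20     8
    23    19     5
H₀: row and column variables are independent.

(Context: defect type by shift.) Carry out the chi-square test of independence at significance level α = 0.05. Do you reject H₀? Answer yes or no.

Row totals [53, 47], col totals [48, 39, 13], n=100
χ² = (25−25.44)²/25.44 + (20−20.67)²/20.67 + (8−6.89)²/6.89 + (23−22.56)²/22.56 + (19−18.33)²/18.33 + (5−6.11)²/6.11 = 0.4429
df = 2
p-value (upper-tail) = 0.80137
At α=0.05: p ≥ α → fail to reject H₀

reject H₀: no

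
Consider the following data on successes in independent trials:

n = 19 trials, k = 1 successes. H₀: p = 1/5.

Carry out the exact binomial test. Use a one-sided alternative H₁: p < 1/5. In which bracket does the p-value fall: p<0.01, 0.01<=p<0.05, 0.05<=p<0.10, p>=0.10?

Exact binomial: n=19, k=1, p₀=1/5=0.2000
P(X≤1) from Σ C(n,i)·p₀^i·(1−p₀)^(n−i)
p-value (one-sided, H₁ less) = 0.08287
→ bracket: 0.05<=p<0.10

p-value bracket: 0.05<=p<0.10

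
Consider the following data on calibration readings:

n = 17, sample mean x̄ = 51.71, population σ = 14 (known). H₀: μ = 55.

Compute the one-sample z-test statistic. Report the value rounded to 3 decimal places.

test statistic = -0.969

SE = σ/√n = 14/√17 = 3.3955
z = (x̄−μ₀)/SE = (51.71−55)/3.3955 = -0.9689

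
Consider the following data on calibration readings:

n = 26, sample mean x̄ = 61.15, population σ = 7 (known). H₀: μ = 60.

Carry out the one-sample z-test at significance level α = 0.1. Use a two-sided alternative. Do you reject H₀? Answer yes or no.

SE = σ/√n = 7/√26 = 1.3728
z = (x̄−μ₀)/SE = (61.15−60)/1.3728 = 0.8377
p-value (two-sided) = 0.40220
At α=0.1: p ≥ α → fail to reject H₀

reject H₀: no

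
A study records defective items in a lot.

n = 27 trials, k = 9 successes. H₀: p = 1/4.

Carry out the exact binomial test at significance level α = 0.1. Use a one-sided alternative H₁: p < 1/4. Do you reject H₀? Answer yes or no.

reject H₀: no

Exact binomial: n=27, k=9, p₀=1/4=0.2500
P(X≤9) from Σ C(n,i)·p₀^i·(1−p₀)^(n−i)
p-value (one-sided, H₁ less) = 0.88675
At α=0.1: p ≥ α → fail to reject H₀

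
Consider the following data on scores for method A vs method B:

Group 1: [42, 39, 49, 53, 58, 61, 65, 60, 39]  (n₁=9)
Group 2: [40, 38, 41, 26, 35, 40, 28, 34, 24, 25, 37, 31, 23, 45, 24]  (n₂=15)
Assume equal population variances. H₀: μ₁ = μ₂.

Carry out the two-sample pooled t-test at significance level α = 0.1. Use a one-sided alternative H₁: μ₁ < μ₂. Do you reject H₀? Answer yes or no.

reject H₀: no

x̄₁=51.778, s₁=9.985, n₁=9
x̄₂=32.733, s₂=7.343, n₂=15
s_p² = [8·9.985² + 14·7.343²]/22 = 70.5677
SE = √(s_p²·(1/9+1/15)) = 3.5419
t = (51.778−32.733)/3.5419 = 5.3768
df = 22
p-value (one-sided, H₁ less) = 0.99999
At α=0.1: p ≥ α → fail to reject H₀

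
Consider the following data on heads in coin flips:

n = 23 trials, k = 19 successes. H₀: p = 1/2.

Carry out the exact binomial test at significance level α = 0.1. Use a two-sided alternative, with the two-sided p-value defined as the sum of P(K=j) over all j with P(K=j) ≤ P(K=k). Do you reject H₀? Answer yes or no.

Exact binomial: n=23, k=19, p₀=1/2=0.5000
P(X=j) = C(n,j)·p₀^j·(1−p₀)^(n−j); p = Σ P(X=j) over j with P(X=j) ≤ P(X=19)
p-value (two-sided) = 0.00260
At α=0.1: p < α → reject H₀

reject H₀: yes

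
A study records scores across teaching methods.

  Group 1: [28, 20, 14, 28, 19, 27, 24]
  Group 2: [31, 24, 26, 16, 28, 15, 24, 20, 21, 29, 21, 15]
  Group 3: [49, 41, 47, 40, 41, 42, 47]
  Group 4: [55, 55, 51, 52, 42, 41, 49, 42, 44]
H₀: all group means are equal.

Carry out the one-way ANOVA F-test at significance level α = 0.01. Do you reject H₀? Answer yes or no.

reject H₀: yes

Group means [22.86, 22.50, 43.86, 47.89], grand mean 33.371
SSB = Σnᵢ(x̄ᵢ−x̄)² = 4858.568; SSW = ΣΣ(x−x̄ᵢ)² = 841.603
MSB = 4858.568/3 = 1619.5228; MSW = 841.603/31 = 27.1485
F = MSB/MSW = 59.6542
df = (3, 31)
p-value (upper-tail) = 0.00000
At α=0.01: p < α → reject H₀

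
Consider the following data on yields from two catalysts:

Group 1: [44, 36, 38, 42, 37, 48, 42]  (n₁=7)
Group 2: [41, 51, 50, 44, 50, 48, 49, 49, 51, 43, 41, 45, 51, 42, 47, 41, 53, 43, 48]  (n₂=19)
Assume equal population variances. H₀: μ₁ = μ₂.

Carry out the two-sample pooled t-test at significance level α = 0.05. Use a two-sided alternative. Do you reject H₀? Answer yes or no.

reject H₀: yes

x̄₁=41.000, s₁=4.282, n₁=7
x̄₂=46.684, s₂=4.001, n₂=19
s_p² = [6·4.282² + 18·4.001²]/24 = 16.5877
SE = √(s_p²·(1/7+1/19)) = 1.8008
t = (41.000−46.684)/1.8008 = -3.1566
df = 24
p-value (two-sided) = 0.00427
At α=0.05: p < α → reject H₀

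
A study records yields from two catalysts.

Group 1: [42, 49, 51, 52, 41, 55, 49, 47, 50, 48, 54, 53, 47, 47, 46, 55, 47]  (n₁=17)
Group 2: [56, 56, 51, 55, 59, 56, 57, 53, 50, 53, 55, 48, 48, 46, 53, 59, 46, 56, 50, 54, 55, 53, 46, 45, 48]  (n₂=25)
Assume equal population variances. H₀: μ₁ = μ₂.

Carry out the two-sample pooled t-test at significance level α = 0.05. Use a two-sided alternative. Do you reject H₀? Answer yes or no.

x̄₁=49.000, s₁=4.077, n₁=17
x̄₂=52.320, s₂=4.250, n₂=25
s_p² = [16·4.077² + 24·4.250²]/40 = 17.4860
SE = √(s_p²·(1/17+1/25)) = 1.3145
t = (49.000−52.320)/1.3145 = -2.5256
df = 40
p-value (two-sided) = 0.01561
At α=0.05: p < α → reject H₀

reject H₀: yes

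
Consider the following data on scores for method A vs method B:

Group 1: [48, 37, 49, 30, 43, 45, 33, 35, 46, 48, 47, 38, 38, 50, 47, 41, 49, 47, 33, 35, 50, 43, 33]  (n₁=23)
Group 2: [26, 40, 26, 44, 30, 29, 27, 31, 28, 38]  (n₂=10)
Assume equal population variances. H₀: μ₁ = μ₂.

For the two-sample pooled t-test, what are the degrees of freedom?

df = n₁ + n₂ − 2 = 23 + 10 − 2 = 31

degrees of freedom = 31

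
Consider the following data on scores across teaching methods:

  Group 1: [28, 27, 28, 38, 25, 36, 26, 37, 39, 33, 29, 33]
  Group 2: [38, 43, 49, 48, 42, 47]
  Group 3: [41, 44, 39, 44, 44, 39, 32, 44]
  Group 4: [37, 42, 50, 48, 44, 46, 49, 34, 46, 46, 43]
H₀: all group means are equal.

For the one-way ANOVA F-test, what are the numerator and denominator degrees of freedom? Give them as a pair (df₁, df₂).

degrees of freedom = [3, 33]

k = 4 groups, N = 37 total
df = (k−1, N−k) = (4−1, 37−4) = (3, 33)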